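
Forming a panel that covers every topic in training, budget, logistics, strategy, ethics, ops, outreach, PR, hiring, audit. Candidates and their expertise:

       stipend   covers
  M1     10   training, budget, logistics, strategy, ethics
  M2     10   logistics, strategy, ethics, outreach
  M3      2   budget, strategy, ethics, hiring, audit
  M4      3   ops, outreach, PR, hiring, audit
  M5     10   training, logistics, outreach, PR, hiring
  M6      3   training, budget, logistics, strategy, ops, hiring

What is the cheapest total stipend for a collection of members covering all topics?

M3, M4, M6 cover every topic at stipend 2 + 3 + 3 = 8.
Any cover uses at least 2 members; among all covering selections none totals below 8.

8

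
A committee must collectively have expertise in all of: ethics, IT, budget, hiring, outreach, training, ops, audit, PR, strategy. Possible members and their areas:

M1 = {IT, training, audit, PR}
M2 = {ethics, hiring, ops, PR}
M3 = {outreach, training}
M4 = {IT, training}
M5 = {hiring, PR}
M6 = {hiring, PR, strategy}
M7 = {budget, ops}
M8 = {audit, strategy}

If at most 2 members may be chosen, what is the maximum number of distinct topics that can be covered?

7

Choosing M1, M2 covers {ethics, IT, hiring, training, ops, audit, PR} — 7 topics.
No choice of 2 members does better; here budget, outreach, strategy are left uncovered.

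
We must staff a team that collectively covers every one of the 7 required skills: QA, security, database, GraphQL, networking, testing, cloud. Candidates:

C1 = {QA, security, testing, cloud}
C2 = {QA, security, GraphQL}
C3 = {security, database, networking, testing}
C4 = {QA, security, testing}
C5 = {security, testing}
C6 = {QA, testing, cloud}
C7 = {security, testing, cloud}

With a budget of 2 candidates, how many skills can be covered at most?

6

Choosing C1, C3 covers {QA, security, database, networking, testing, cloud} — 6 skills.
No choice of 2 candidates does better; here GraphQL is left uncovered.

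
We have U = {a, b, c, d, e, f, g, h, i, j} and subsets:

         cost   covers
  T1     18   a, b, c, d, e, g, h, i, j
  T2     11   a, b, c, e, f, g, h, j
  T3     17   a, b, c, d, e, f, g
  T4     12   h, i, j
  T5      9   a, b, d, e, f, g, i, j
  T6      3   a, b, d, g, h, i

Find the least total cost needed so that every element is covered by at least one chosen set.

T2, T6 cover every element at cost 11 + 3 = 14.
Any cover uses at least 2 sets; among all covering selections none totals below 14.

14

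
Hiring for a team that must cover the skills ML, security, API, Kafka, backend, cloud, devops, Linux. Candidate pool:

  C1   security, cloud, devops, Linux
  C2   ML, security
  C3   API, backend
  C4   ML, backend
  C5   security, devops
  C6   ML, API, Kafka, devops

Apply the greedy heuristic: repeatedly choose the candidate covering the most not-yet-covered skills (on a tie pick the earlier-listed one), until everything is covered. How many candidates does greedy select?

3

Pick 1: C1 covers 4 new skills (security, cloud, devops, Linux).
Pick 2: C6 covers 3 new skills (ML, API, Kafka).
Pick 3: C3 covers 1 new skills (backend).
Greedy uses 3 candidates.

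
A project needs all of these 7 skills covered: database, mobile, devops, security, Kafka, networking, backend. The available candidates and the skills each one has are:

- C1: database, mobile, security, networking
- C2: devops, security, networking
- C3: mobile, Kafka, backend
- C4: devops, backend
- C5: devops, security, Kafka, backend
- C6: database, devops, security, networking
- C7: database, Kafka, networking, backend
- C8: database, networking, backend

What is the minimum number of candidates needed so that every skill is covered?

2

C1, C5 together cover {database, mobile, devops, security, Kafka, networking, backend} — every skill.
No single candidate contains all 7 skills, so 2 is optimal.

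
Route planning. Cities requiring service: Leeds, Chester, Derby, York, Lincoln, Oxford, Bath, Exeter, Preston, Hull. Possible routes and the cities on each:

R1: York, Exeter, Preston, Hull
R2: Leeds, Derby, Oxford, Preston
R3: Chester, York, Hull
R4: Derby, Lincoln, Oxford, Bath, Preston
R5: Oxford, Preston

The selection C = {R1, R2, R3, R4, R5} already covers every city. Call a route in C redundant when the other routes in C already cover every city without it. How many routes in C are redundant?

Drop R1: Exeter uncovered — not redundant.
Drop R2: Leeds uncovered — not redundant.
Drop R3: Chester uncovered — not redundant.
Drop R4: Lincoln, Bath uncovered — not redundant.
Drop R5: the rest still cover every city — redundant.
1 redundant: R5.

1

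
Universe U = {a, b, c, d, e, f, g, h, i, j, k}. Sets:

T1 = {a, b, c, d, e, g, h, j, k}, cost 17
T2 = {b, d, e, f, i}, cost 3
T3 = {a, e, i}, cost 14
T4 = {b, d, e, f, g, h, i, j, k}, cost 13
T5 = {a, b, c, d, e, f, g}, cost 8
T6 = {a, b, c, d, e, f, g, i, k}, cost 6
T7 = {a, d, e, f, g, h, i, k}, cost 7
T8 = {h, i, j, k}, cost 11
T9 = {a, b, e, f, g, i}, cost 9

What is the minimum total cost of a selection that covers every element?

17

T6, T8 cover every element at cost 6 + 11 = 17.
Any cover uses at least 2 sets; among all covering selections none totals below 17.
Greedy by coverage-per-cost would pick T2, T6, T8 for 20 — worse than the optimum 17.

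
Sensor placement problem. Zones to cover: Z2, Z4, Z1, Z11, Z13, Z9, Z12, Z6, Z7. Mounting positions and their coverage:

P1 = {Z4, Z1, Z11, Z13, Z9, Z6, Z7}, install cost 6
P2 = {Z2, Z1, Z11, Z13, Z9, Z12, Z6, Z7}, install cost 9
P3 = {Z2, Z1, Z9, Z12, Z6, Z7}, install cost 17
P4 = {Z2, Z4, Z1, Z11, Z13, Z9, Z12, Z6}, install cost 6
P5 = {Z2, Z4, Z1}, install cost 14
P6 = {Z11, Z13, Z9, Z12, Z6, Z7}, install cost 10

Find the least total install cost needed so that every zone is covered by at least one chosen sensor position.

12

P1, P4 cover every zone at install cost 6 + 6 = 12.
Any cover uses at least 2 sensor positions; among all covering selections none totals below 12.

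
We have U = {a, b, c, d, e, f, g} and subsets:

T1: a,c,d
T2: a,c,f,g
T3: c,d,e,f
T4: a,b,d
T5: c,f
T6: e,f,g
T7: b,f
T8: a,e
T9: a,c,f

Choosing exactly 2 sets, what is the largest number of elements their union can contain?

6

Choosing T1, T6 covers {a, c, d, e, f, g} — 6 elements.
No choice of 2 sets does better; here b is left uncovered.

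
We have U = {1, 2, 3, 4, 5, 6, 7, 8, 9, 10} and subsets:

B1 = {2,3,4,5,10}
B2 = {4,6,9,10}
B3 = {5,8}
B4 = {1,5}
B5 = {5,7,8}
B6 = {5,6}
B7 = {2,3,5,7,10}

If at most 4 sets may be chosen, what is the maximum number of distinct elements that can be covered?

Choosing B1, B2, B4, B5 covers {1, 2, 3, 4, 5, 6, 7, 8, 9, 10} — 10 elements.
That is all 10 elements.

10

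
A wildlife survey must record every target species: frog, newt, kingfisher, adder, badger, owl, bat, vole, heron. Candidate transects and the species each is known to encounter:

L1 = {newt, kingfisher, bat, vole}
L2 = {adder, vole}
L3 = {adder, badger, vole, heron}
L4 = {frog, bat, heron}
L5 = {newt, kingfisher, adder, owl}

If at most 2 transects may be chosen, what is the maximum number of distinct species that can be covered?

Choosing L1, L3 covers {newt, kingfisher, adder, badger, bat, vole, heron} — 7 species.
No choice of 2 transects does better; here frog, owl are left uncovered.

7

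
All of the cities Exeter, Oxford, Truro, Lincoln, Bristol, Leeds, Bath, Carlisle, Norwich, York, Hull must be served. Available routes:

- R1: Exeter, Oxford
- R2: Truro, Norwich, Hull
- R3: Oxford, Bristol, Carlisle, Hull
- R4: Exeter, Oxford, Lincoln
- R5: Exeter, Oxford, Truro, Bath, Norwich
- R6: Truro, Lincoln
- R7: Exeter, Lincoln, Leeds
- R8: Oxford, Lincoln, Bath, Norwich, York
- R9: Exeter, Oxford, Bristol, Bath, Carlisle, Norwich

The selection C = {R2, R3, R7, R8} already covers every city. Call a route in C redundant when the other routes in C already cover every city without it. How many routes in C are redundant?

0

Drop R2: Truro uncovered — not redundant.
Drop R3: Bristol, Carlisle uncovered — not redundant.
Drop R7: Exeter, Leeds uncovered — not redundant.
Drop R8: Bath, York uncovered — not redundant.
None of the routes in C is redundant.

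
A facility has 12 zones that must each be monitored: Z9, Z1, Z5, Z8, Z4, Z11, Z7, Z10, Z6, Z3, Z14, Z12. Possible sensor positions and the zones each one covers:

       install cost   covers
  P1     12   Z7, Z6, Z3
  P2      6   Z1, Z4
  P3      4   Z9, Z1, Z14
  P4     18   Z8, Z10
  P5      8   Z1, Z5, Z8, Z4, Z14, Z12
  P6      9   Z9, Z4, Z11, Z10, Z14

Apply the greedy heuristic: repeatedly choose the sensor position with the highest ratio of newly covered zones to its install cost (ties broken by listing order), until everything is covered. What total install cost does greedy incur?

Pick 1: P3 adds 3 new (Z9, Z1, Z14) at install cost 4 (ratio 3/4).
Pick 2: P5 adds 4 new (Z5, Z8, Z4, Z12) at install cost 8 (ratio 4/8).
Pick 3: P1 adds 3 new (Z7, Z6, Z3) at install cost 12 (ratio 3/12).
Pick 4: P6 adds 2 new (Z11, Z10) at install cost 9 (ratio 2/9).
Greedy total install cost: 4 + 8 + 12 + 9 = 33. (The true optimum is 29, so greedy overshoots here.)

33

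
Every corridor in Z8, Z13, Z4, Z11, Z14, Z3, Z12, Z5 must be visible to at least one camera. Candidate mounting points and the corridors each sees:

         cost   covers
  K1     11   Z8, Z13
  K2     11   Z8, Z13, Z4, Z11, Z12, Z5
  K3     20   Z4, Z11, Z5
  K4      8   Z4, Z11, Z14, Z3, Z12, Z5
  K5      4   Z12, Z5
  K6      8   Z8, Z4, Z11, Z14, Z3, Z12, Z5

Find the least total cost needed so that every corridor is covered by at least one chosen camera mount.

K1, K4 cover every corridor at cost 11 + 8 = 19.
Any cover uses at least 2 camera mounts; among all covering selections none totals below 19.

19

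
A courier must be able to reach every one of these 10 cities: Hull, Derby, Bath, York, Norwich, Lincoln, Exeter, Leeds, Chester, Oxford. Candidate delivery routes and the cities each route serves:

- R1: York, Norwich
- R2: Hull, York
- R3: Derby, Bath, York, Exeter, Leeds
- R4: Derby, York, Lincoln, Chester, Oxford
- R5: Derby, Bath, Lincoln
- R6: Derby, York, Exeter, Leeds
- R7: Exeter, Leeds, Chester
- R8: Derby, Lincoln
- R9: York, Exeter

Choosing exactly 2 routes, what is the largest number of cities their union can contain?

8

Choosing R3, R4 covers {Derby, Bath, York, Lincoln, Exeter, Leeds, Chester, Oxford} — 8 cities.
No choice of 2 routes does better; here Hull, Norwich are left uncovered.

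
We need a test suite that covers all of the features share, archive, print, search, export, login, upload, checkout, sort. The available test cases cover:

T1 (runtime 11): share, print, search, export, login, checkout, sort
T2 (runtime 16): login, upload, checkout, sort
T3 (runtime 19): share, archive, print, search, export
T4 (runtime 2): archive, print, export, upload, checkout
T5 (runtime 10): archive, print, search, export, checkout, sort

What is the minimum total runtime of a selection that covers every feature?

13

T1, T4 cover every feature at runtime 11 + 2 = 13.
Any cover uses at least 2 test cases; among all covering selections none totals below 13.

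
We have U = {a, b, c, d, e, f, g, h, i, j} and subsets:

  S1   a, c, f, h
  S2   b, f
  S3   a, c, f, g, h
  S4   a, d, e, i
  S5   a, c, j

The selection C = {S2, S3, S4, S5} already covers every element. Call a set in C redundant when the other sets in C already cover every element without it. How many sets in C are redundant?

0

Drop S2: b uncovered — not redundant.
Drop S3: g, h uncovered — not redundant.
Drop S4: d, e, i uncovered — not redundant.
Drop S5: j uncovered — not redundant.
None of the sets in C is redundant.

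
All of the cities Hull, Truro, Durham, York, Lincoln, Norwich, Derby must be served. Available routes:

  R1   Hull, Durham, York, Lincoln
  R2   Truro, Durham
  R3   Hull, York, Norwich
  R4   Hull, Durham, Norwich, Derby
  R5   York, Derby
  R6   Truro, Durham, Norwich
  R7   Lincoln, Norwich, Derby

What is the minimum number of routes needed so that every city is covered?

R1, R2, R4 together cover {Hull, Truro, Durham, York, Lincoln, Norwich, Derby} — every city.
No 2 of the 7 routes cover everything (all 21 pairs fall short), so 3 is minimum.

3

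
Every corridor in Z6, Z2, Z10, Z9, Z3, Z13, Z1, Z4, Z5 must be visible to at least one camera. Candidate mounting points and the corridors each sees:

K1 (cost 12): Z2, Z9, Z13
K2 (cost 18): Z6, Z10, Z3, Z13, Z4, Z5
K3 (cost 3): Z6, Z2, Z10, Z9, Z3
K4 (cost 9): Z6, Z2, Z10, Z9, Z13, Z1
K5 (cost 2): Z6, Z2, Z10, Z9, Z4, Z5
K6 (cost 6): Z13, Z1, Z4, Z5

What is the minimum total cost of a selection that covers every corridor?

9

K3, K6 cover every corridor at cost 3 + 6 = 9.
Any cover uses at least 2 camera mounts; among all covering selections none totals below 9.
Greedy by coverage-per-cost would pick K5, K3, K6 for 11 — worse than the optimum 9.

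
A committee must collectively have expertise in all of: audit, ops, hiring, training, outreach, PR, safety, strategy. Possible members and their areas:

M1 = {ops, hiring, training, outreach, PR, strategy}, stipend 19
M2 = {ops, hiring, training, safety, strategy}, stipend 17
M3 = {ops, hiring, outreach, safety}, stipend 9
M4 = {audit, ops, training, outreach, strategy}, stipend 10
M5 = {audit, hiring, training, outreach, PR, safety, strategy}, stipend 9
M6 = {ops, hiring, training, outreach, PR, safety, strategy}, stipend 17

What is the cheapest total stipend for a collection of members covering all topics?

M3, M5 cover every topic at stipend 9 + 9 = 18.
Any cover uses at least 2 members; among all covering selections none totals below 18.

18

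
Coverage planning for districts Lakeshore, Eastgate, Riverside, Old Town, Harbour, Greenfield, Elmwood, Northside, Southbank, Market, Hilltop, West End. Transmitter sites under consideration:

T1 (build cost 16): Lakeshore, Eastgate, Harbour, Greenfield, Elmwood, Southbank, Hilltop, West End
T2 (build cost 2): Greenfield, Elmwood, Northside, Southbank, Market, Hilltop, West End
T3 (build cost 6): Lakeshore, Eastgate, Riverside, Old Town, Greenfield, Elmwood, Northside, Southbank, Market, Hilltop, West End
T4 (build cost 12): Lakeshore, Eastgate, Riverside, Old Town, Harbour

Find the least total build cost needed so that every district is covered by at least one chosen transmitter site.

14

T2, T4 cover every district at build cost 2 + 12 = 14.
Any cover uses at least 2 transmitter sites; among all covering selections none totals below 14.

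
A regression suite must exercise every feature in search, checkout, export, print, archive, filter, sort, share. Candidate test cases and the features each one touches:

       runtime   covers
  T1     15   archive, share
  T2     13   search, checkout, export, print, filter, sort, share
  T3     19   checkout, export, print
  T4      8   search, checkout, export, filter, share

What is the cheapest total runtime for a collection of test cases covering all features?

T1, T2 cover every feature at runtime 15 + 13 = 28.
Any cover uses at least 2 test cases; among all covering selections none totals below 28.

28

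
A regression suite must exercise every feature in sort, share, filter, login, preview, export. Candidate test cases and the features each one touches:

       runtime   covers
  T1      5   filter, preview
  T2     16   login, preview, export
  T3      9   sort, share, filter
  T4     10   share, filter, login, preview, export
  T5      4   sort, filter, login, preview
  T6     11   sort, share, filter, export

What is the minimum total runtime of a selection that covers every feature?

T4, T5 cover every feature at runtime 10 + 4 = 14.
Any cover uses at least 2 test cases; among all covering selections none totals below 14.

14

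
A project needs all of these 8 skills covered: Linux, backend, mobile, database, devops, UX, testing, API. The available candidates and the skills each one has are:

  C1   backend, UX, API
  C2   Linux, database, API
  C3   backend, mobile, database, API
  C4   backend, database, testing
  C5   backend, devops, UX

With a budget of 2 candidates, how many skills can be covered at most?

Choosing C2, C5 covers {Linux, backend, database, devops, UX, API} — 6 skills.
No choice of 2 candidates does better; here mobile, testing are left uncovered.

6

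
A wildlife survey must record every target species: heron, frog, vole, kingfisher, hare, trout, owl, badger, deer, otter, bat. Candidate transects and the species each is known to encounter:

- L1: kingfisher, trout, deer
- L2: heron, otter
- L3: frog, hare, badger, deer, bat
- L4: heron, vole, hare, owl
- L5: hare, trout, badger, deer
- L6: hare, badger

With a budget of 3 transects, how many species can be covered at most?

Choosing L1, L3, L4 covers {heron, frog, vole, kingfisher, hare, trout, owl, badger, deer, bat} — 10 species.
No choice of 3 transects does better; here otter is left uncovered.

10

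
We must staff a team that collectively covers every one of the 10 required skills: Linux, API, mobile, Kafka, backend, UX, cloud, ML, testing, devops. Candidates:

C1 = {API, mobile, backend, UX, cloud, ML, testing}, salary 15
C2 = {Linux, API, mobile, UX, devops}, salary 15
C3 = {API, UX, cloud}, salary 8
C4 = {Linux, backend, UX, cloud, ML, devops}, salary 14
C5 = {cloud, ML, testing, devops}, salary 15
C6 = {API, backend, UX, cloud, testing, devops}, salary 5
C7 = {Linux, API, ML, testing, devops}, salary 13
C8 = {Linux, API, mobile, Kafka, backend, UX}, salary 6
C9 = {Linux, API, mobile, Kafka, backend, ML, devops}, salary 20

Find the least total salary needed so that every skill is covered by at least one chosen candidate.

C5, C8 cover every skill at salary 15 + 6 = 21.
Any cover uses at least 2 candidates; among all covering selections none totals below 21.
Greedy by coverage-per-salary would pick C6, C8, C7 for 24 — worse than the optimum 21.

21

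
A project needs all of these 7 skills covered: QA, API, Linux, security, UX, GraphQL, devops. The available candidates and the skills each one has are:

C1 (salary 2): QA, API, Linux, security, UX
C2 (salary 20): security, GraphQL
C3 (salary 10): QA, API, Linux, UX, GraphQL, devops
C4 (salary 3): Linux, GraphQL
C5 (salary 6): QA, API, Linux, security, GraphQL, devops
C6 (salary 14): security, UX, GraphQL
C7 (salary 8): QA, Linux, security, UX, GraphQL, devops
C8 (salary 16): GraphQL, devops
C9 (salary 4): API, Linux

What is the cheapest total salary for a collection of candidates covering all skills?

8

C1, C5 cover every skill at salary 2 + 6 = 8.
Any cover uses at least 2 candidates; among all covering selections none totals below 8.
Greedy by coverage-per-salary would pick C1, C4, C5 for 11 — worse than the optimum 8.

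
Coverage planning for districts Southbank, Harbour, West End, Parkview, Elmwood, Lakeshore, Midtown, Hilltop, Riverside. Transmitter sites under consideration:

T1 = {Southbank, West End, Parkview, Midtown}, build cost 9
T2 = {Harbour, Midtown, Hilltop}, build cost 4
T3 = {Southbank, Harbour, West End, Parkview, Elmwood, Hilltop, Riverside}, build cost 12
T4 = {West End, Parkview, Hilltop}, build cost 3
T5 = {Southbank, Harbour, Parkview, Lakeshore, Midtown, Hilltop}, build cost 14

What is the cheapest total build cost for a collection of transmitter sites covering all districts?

26

T3, T5 cover every district at build cost 12 + 14 = 26.
Any cover uses at least 2 transmitter sites; among all covering selections none totals below 26.
Greedy by coverage-per-build cost would pick T4, T2, T3, T5 for 33 — worse than the optimum 26.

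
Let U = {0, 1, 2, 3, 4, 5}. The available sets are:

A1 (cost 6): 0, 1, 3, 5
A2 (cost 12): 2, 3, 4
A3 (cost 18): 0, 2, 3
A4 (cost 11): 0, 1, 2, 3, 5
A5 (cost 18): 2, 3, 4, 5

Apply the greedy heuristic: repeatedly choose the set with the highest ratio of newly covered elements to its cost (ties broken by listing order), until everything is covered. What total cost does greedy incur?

Pick 1: A1 adds 4 new (0, 1, 3, 5) at cost 6 (ratio 4/6).
Pick 2: A2 adds 2 new (2, 4) at cost 12 (ratio 2/12).
Greedy total cost: 6 + 12 = 18.

18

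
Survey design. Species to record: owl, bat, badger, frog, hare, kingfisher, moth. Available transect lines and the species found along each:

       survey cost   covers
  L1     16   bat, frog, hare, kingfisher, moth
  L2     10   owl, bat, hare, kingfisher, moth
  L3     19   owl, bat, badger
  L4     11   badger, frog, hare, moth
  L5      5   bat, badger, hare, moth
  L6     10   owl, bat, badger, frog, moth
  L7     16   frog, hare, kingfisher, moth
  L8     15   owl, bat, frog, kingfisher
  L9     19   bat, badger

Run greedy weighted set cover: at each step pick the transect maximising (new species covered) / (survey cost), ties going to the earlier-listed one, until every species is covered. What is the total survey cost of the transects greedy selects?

25

Pick 1: L5 adds 4 new (bat, badger, hare, moth) at survey cost 5 (ratio 4/5).
Pick 2: L2 adds 2 new (owl, kingfisher) at survey cost 10 (ratio 2/10).
Pick 3: L6 adds 1 new (frog) at survey cost 10 (ratio 1/10).
Greedy total survey cost: 5 + 10 + 10 = 25. (The true optimum is 20, so greedy overshoots here.)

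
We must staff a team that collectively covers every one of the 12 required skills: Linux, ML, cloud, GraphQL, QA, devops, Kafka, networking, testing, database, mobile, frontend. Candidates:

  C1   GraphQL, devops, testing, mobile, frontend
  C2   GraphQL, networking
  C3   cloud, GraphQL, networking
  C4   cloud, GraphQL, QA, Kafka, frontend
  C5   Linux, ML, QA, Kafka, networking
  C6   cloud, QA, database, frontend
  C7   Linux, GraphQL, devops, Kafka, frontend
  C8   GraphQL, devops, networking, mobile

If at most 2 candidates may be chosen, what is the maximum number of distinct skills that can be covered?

10

Choosing C1, C5 covers {Linux, ML, GraphQL, QA, devops, Kafka, networking, testing, mobile, frontend} — 10 skills.
No choice of 2 candidates does better; here cloud, database are left uncovered.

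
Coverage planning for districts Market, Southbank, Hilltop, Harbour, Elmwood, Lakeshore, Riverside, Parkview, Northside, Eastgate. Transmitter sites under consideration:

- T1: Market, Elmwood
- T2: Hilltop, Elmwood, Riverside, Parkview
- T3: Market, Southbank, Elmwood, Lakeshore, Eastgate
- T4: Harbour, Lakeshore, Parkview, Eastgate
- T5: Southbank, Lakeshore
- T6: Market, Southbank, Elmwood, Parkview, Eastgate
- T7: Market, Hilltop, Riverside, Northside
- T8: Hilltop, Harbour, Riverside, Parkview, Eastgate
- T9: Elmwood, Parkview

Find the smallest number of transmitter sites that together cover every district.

T3, T4, T7 together cover {Market, Southbank, Hilltop, Harbour, Elmwood, Lakeshore, Riverside, Parkview, Northside, Eastgate} — every district.
No 2 of the 9 transmitter sites cover everything (all 36 pairs fall short), so 3 is minimum.

3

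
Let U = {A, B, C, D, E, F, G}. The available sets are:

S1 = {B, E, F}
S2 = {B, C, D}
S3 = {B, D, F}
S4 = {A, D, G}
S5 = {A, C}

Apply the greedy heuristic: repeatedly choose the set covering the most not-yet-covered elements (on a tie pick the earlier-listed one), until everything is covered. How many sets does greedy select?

Pick 1: S1 covers 3 new elements (B, E, F).
Pick 2: S4 covers 3 new elements (A, D, G).
Pick 3: S2 covers 1 new elements (C).
Greedy uses 3 sets.

3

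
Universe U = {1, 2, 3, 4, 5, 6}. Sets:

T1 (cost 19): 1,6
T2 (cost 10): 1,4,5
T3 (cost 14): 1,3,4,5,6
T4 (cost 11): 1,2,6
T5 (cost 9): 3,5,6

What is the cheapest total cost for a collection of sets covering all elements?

T3, T4 cover every element at cost 14 + 11 = 25.
Any cover uses at least 2 sets; among all covering selections none totals below 25.

25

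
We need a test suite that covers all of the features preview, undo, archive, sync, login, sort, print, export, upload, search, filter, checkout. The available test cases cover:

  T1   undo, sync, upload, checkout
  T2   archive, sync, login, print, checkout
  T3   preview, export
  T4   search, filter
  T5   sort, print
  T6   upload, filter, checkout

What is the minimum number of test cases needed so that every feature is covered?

T1, T2, T3, T4, T5 together cover {preview, undo, archive, sync, login, sort, print, export, upload, search, filter, checkout} — every feature.
No 4 of the 6 test cases cover everything (all 15 size-4 selections fall short), so 5 is minimum.

5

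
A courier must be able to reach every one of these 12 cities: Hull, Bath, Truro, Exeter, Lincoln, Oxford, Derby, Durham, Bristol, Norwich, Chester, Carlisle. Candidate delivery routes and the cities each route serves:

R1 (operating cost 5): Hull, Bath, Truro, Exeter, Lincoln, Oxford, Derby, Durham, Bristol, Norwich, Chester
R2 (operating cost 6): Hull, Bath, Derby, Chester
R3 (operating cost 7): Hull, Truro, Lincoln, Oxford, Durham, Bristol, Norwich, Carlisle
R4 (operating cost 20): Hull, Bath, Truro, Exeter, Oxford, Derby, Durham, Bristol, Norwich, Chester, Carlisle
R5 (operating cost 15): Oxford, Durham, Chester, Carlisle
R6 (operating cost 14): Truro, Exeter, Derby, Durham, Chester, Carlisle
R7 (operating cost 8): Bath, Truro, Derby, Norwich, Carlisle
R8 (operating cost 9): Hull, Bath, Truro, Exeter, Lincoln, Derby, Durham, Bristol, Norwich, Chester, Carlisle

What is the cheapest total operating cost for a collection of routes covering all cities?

12

R1, R3 cover every city at operating cost 5 + 7 = 12.
Any cover uses at least 2 routes; among all covering selections none totals below 12.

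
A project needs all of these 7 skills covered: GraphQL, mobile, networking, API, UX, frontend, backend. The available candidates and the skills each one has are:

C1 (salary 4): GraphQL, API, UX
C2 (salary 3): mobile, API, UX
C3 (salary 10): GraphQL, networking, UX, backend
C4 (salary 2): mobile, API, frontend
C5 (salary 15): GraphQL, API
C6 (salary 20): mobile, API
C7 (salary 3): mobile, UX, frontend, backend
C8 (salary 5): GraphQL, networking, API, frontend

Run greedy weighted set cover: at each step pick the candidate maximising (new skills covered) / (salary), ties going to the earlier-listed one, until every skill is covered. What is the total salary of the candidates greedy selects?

Pick 1: C4 adds 3 new (mobile, API, frontend) at salary 2 (ratio 3/2).
Pick 2: C7 adds 2 new (UX, backend) at salary 3 (ratio 2/3).
Pick 3: C8 adds 2 new (GraphQL, networking) at salary 5 (ratio 2/5).
Greedy total salary: 2 + 3 + 5 = 10. (The true optimum is 8, so greedy overshoots here.)

10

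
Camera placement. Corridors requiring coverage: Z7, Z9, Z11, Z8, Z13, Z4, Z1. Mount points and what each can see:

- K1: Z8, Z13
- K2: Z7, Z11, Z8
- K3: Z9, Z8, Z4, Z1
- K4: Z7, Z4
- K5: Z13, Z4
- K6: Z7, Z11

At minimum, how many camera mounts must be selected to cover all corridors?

3

K1, K2, K3 together cover {Z7, Z9, Z11, Z8, Z13, Z4, Z1} — every corridor.
No 2 of the 6 camera mounts cover everything (all 15 pairs fall short), so 3 is minimum.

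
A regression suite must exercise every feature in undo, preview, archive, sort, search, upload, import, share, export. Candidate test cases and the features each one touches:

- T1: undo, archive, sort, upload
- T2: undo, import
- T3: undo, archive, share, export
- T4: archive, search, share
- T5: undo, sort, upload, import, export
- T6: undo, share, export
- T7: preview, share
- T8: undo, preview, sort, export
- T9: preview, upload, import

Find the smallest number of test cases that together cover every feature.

3

T4, T5, T7 together cover {undo, preview, archive, sort, search, upload, import, share, export} — every feature.
No 2 of the 9 test cases cover everything (all 36 pairs fall short), so 3 is minimum.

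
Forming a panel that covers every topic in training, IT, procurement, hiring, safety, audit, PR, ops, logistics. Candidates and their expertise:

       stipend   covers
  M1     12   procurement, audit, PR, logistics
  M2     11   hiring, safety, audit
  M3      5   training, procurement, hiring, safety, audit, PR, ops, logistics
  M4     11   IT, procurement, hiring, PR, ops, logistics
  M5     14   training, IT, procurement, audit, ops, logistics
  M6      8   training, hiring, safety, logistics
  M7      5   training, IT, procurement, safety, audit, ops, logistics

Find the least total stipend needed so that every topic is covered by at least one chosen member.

10

M3, M7 cover every topic at stipend 5 + 5 = 10.
Any cover uses at least 2 members; among all covering selections none totals below 10.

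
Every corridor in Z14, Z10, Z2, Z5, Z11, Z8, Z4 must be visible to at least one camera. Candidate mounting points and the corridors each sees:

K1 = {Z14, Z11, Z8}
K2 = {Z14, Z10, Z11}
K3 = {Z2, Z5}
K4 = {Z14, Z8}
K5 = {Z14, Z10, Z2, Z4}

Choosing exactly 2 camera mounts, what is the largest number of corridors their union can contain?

Choosing K1, K5 covers {Z14, Z10, Z2, Z11, Z8, Z4} — 6 corridors.
No choice of 2 camera mounts does better; here Z5 is left uncovered.

6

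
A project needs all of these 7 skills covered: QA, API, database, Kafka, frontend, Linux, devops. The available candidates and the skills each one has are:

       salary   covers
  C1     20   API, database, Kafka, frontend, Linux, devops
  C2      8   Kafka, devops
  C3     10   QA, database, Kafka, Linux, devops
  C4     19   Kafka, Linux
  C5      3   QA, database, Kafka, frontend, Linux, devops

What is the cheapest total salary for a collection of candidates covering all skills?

23

C1, C5 cover every skill at salary 20 + 3 = 23.
Any cover uses at least 2 candidates; among all covering selections none totals below 23.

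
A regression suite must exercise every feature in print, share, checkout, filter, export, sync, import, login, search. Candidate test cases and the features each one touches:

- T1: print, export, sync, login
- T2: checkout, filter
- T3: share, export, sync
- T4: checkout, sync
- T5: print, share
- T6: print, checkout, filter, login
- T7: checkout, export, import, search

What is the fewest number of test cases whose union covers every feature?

T3, T6, T7 together cover {print, share, checkout, filter, export, sync, import, login, search} — every feature.
No 2 of the 7 test cases cover everything (all 21 pairs fall short), so 3 is minimum.

3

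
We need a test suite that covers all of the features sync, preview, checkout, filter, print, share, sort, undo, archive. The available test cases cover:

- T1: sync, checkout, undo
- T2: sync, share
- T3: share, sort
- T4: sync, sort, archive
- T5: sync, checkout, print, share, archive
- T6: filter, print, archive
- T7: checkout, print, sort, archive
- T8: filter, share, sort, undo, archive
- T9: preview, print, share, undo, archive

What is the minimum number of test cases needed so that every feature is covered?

3

T1, T8, T9 together cover {sync, preview, checkout, filter, print, share, sort, undo, archive} — every feature.
No 2 of the 9 test cases cover everything (all 36 pairs fall short), so 3 is minimum.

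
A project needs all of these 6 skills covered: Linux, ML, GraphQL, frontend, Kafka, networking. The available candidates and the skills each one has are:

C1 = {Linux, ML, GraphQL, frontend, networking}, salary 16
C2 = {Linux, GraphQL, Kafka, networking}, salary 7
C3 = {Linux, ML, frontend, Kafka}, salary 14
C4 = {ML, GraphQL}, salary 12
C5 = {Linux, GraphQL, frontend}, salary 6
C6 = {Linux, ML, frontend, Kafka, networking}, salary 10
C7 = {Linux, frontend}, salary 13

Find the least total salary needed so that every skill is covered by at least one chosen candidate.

C5, C6 cover every skill at salary 6 + 10 = 16.
Any cover uses at least 2 candidates; among all covering selections none totals below 16.

16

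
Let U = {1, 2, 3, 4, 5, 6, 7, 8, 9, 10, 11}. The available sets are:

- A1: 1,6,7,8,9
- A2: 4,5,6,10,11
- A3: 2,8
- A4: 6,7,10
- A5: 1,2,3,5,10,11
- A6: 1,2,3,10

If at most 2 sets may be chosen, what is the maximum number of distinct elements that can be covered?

10

Choosing A1, A5 covers {1, 2, 3, 5, 6, 7, 8, 9, 10, 11} — 10 elements.
No choice of 2 sets does better; here 4 is left uncovered.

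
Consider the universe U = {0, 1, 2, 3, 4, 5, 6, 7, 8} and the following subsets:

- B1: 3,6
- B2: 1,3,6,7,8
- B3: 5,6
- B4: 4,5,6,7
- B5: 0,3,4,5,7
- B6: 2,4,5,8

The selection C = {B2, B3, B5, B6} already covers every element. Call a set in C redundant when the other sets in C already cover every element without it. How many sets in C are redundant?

Drop B2: 1 uncovered — not redundant.
Drop B3: the rest still cover every element — redundant.
Drop B5: 0 uncovered — not redundant.
Drop B6: 2 uncovered — not redundant.
1 redundant: B3.

1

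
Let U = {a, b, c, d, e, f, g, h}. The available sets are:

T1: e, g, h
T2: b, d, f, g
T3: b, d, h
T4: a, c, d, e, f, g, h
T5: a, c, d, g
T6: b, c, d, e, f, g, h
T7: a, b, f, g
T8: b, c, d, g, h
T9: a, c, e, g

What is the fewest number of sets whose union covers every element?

2

T2, T4 together cover {a, b, c, d, e, f, g, h} — every element.
No single set contains all 8 elements, so 2 is optimal.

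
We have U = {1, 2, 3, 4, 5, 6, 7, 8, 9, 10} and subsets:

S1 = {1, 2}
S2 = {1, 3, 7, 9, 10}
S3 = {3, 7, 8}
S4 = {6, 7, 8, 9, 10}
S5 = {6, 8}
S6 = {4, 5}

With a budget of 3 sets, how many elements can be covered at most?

9

Choosing S1, S4, S6 covers {1, 2, 4, 5, 6, 7, 8, 9, 10} — 9 elements.
No choice of 3 sets does better; here 3 is left uncovered.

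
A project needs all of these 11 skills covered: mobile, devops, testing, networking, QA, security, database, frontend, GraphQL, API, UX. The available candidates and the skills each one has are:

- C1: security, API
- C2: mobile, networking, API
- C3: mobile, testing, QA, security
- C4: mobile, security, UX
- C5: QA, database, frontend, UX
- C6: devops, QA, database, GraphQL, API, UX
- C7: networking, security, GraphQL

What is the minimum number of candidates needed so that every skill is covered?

4

C2, C3, C5, C6 together cover {mobile, devops, testing, networking, QA, security, database, frontend, GraphQL, API, UX} — every skill.
No 3 of the 7 candidates cover everything (all 35 triples fall short), so 4 is minimum.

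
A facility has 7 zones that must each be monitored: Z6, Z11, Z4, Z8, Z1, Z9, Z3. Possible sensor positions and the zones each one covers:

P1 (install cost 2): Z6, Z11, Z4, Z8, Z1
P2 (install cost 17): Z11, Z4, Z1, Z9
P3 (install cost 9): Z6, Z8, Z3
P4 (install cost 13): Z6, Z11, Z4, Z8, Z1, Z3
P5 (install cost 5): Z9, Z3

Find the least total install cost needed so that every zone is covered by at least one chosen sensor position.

7

P1, P5 cover every zone at install cost 2 + 5 = 7.
Any cover uses at least 2 sensor positions; among all covering selections none totals below 7.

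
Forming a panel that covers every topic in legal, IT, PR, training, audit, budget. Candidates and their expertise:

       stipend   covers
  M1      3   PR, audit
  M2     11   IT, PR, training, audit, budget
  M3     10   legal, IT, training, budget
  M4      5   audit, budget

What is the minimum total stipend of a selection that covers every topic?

13

M1, M3 cover every topic at stipend 3 + 10 = 13.
Any cover uses at least 2 members; among all covering selections none totals below 13.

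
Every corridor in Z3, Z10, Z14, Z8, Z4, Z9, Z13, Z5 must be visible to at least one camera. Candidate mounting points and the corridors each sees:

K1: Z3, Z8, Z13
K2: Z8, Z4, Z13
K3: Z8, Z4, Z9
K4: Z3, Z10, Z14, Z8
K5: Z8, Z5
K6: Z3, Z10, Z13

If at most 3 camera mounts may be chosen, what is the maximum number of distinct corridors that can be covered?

Choosing K1, K3, K4 covers {Z3, Z10, Z14, Z8, Z4, Z9, Z13} — 7 corridors.
No choice of 3 camera mounts does better; here Z5 is left uncovered.

7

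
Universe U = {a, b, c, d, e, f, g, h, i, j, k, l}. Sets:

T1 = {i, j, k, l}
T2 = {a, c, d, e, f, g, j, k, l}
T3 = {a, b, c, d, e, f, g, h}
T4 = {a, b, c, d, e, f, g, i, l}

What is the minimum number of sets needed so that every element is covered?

2

T1, T3 together cover {a, b, c, d, e, f, g, h, i, j, k, l} — every element.
No single set contains all 12 elements, so 2 is optimal.
Greedy (largest uncovered first) would take T2, T3, T1 — 3 sets — but 2 suffice.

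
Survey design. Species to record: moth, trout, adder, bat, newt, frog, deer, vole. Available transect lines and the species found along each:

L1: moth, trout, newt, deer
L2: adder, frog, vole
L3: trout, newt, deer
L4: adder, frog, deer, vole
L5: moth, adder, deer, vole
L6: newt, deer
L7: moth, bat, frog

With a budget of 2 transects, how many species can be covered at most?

7

Choosing L1, L2 covers {moth, trout, adder, newt, frog, deer, vole} — 7 species.
No choice of 2 transects does better; here bat is left uncovered.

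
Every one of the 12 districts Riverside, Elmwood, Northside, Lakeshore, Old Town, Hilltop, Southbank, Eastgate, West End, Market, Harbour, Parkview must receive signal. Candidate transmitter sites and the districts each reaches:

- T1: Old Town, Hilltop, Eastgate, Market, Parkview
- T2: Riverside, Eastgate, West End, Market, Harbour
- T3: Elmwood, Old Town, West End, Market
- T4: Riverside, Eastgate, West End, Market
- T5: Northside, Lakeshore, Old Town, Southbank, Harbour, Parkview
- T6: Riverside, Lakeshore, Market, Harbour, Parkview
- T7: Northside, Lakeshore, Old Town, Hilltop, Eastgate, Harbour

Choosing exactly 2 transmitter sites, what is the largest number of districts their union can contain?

Choosing T2, T5 covers {Riverside, Northside, Lakeshore, Old Town, Southbank, Eastgate, West End, Market, Harbour, Parkview} — 10 districts.
No choice of 2 transmitter sites does better; here Elmwood, Hilltop are left uncovered.

10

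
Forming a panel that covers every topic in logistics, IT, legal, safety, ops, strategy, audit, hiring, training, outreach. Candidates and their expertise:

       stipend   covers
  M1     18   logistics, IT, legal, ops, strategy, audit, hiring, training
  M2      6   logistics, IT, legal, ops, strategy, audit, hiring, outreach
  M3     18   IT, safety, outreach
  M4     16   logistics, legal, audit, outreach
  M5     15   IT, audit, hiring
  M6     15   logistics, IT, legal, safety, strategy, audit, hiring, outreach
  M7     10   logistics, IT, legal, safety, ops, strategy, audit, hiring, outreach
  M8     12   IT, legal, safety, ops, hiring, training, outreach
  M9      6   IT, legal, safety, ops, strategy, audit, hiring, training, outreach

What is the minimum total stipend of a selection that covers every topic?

12

M2, M9 cover every topic at stipend 6 + 6 = 12.
Any cover uses at least 2 members; among all covering selections none totals below 12.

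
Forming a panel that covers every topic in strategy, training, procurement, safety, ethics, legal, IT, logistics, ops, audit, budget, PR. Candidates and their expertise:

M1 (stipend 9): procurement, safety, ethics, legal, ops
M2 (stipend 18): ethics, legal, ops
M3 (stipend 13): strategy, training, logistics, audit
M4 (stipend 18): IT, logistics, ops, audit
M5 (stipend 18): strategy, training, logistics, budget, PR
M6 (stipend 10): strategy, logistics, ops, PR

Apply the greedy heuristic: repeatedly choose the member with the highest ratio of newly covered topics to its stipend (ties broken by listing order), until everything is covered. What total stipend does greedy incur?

Pick 1: M1 adds 5 new (procurement, safety, ethics, legal, ops) at stipend 9 (ratio 5/9).
Pick 2: M3 adds 4 new (strategy, training, logistics, audit) at stipend 13 (ratio 4/13).
Pick 3: M5 adds 2 new (budget, PR) at stipend 18 (ratio 2/18).
Pick 4: M4 adds 1 new (IT) at stipend 18 (ratio 1/18).
Greedy total stipend: 9 + 13 + 18 + 18 = 58. (The true optimum is 45, so greedy overshoots here.)

58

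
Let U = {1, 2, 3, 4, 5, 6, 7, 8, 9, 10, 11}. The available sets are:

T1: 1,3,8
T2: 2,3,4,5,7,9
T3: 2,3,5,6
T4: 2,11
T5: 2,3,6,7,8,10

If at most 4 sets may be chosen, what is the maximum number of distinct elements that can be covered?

11

Choosing T1, T2, T4, T5 covers {1, 2, 3, 4, 5, 6, 7, 8, 9, 10, 11} — 11 elements.
That is all 11 elements.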